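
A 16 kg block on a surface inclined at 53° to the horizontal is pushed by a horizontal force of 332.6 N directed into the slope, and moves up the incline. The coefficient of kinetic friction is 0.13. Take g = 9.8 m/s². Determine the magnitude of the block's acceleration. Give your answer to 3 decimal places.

1.759 m/s²

The horizontal push has components F cos 53° = 332.6 × 0.6018 = 200.159 N up the incline and F sin 53° = 332.6 × 0.7986 = 265.614 N pressing into the surface.
The normal force is therefore N = mg cos 53° + F sin 53° = 94.362 + 265.614 = 359.976 N, and kinetic friction down the slope is μN = 0.13 × 359.976 = 46.797 N.
Along the incline: F cos 53° − mg sin 53° − μN = ma, so 200.159 − 125.220 − 46.797 = 16 a, giving a = 1.7589 m/s².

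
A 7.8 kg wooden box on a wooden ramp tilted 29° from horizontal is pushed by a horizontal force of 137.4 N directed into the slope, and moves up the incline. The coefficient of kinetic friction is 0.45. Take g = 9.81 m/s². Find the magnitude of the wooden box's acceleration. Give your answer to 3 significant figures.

The horizontal push has components F cos 29° = 137.4 × 0.8746 = 120.170 N up the incline and F sin 29° = 137.4 × 0.4848 = 66.612 N pressing into the surface.
The normal force is therefore N = mg cos 29° + F sin 29° = 66.923 + 66.612 = 133.535 N, and kinetic friction down the slope is μN = 0.45 × 133.535 = 60.091 N.
Along the incline: F cos 29° − mg sin 29° − μN = ma, so 120.170 − 37.096 − 60.091 = 7.8 a, giving a = 2.9465 m/s².

2.95 m/s²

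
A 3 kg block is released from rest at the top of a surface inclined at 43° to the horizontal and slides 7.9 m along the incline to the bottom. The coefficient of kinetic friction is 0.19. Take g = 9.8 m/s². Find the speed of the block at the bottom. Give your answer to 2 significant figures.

9.2 m/s

The weight component along the incline is mg sin 43° = 20.051 N and the normal force is N = mg cos 43° = 21.502 N.
Friction up the slope is f = μN = 0.19 × 21.502 = 4.085 N, so the net downslope force is 20.051 − 4.085 = 15.966 N and a = 15.966 / 3 = 5.3220 m/s².
Starting from rest over a distance of 7.9 m, v² = 2aL = 2 × 5.3220 × 7.9 = 84.0876, so v = 9.1699 m/s.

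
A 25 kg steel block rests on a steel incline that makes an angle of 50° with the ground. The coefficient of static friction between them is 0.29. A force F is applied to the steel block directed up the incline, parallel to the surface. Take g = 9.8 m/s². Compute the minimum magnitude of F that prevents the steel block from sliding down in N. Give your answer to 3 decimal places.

142.011 N

The normal force is N = mg cos 50° = 157.483 N. With F at its minimum the steel block is on the verge of sliding down, so static friction is at its maximum μ_s N = 0.29 × 157.483 = 45.670 N and acts up the slope.
Equilibrium along the incline: F + μ_s N = mg sin 50°, so F = 187.681 − 45.670 = 142.011 N.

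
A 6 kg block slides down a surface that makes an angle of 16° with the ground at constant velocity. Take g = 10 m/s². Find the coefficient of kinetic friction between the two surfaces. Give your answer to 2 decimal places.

0.29

At constant velocity the net force along the incline is zero: mg sin 16° = μ mg cos 16°.
So μ = tan 16° = 0.2756 / 0.9613 = 0.2867.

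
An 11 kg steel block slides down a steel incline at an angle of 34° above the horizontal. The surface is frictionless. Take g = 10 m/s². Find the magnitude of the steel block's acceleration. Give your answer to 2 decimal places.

Resolving the weight along the incline: the component pulling the steel block down the slope is mg sin 34° = 11 × 10 × 0.5592 = 61.512 N, and the normal force is N = mg cos 34° = 11 × 10 × 0.8290 = 91.190 N.
With no friction the net force along the incline is 61.512 N, so a = g sin 34° = 61.512 / 11 = 5.5920 m/s².

5.59 m/s²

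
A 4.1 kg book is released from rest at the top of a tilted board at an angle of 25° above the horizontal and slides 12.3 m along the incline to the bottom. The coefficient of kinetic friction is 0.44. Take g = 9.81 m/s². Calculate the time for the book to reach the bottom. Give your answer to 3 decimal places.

10.255 s

The weight component along the incline is mg sin 25° = 16.998 N and the normal force is N = mg cos 25° = 36.453 N.
Friction up the slope is f = μN = 0.44 × 36.453 = 16.039 N, so the net downslope force is 16.998 − 16.039 = 0.959 N and a = 0.959 / 4.1 = 0.2339 m/s².
Starting from rest, L = ½at², so t = √(2L/a) = √(2 × 12.3 / 0.2339) = 10.2554 s.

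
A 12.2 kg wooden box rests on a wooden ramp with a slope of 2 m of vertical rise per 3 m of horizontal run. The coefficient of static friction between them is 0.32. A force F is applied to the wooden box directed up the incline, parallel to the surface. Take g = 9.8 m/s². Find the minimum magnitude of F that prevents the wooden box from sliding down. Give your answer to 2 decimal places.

The normal force is N = mg cos 33.69° = 99.480 N. With F at its minimum the wooden box is on the verge of sliding down, so static friction is at its maximum μ_s N = 0.32 × 99.480 = 31.834 N and acts up the slope.
Equilibrium along the incline: F + μ_s N = mg sin 33.69°, so F = 66.320 − 31.834 = 34.486 N.

34.49 N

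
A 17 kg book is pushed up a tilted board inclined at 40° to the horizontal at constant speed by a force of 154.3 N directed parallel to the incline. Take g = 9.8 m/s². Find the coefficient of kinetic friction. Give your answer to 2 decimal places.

0.37

At constant speed ΣF = 0 along the incline. The applied 154.3 N acts up the slope; the weight component mg sin 40° = 107.088 N and kinetic friction μN both act down the slope.
So 154.3 = 107.088 + μ × 127.623, giving μ = (154.3 − 107.088) / 127.623 = 0.3699.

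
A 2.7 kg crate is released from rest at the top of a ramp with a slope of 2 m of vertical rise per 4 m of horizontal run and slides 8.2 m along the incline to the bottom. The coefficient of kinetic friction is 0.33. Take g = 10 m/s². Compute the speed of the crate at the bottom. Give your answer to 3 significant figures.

The weight component along the incline is mg sin 26.57° = 12.075 N and the normal force is N = mg cos 26.57° = 24.150 N.
Friction up the slope is f = μN = 0.33 × 24.150 = 7.970 N, so the net downslope force is 12.075 − 7.970 = 4.105 N and a = 4.105 / 2.7 = 1.5204 m/s².
Starting from rest over a distance of 8.2 m, v² = 2aL = 2 × 1.5204 × 8.2 = 24.9346, so v = 4.9935 m/s.

4.99 m/s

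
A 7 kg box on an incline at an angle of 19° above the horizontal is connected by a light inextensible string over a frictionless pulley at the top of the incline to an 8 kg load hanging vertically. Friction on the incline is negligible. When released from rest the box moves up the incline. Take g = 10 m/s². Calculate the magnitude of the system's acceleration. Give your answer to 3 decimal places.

For the box on the incline: the weight component along the slope is m₁g sin 19° = 7 × 10 × 0.3256 = 22.792 N and the normal force is N = m₁g cos 19° = 66.186 N.
Newton's second law for the box (up-slope positive): T − 22.792 = 7 a. For the hanging load (downward positive): 8 × 10 − T = 8 a.
Adding the two equations eliminates T: 57.208 = 15 a, so a = 3.8139 m/s².

3.814 m/s²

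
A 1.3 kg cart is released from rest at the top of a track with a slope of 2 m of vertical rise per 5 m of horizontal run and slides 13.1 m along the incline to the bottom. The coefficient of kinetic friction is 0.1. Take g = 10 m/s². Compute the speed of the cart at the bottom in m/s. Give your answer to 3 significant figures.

The weight component along the incline is mg sin 21.80° = 4.828 N and the normal force is N = mg cos 21.80° = 12.070 N.
Friction up the slope is f = μN = 0.1 × 12.070 = 1.207 N, so the net downslope force is 4.828 − 1.207 = 3.621 N and a = 3.621 / 1.3 = 2.7854 m/s².
Starting from rest over a distance of 13.1 m, v² = 2aL = 2 × 2.7854 × 13.1 = 72.9775, so v = 8.5427 m/s.

8.54 m/s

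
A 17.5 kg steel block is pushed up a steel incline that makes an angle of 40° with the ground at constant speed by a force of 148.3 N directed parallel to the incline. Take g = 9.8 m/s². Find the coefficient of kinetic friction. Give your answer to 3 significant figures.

At constant speed ΣF = 0 along the incline. The applied 148.3 N acts up the slope; the weight component mg sin 40° = 110.238 N and kinetic friction μN both act down the slope.
So 148.3 = 110.238 + μ × 131.377, giving μ = (148.3 − 110.238) / 131.377 = 0.2897.

0.290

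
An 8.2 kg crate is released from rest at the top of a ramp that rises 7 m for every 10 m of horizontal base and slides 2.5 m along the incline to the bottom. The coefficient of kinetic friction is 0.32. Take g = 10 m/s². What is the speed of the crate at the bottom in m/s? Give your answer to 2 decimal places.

The weight component along the incline is mg sin 34.99° = 47.024 N and the normal force is N = mg cos 34.99° = 67.177 N.
Friction up the slope is f = μN = 0.32 × 67.177 = 21.497 N, so the net downslope force is 47.024 − 21.497 = 25.527 N and a = 25.527 / 8.2 = 3.1130 m/s².
Starting from rest over a distance of 2.5 m, v² = 2aL = 2 × 3.1130 × 2.5 = 15.5650, so v = 3.9453 m/s.

3.95 m/s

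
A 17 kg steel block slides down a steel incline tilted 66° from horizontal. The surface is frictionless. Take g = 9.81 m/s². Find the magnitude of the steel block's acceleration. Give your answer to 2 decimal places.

Resolving the weight along the incline: the component pulling the steel block down the slope is mg sin 66° = 17 × 9.81 × 0.9135 = 152.344 N, and the normal force is N = mg cos 66° = 17 × 9.81 × 0.4067 = 67.825 N.
With no friction the net force along the incline is 152.344 N, so a = g sin 66° = 152.344 / 17 = 8.9614 m/s².

8.96 m/s²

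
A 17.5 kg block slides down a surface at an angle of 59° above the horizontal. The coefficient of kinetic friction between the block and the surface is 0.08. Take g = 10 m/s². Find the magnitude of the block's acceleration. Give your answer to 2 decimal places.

Resolving the weight along the incline: the component pulling the block down the slope is mg sin 59° = 17.5 × 10 × 0.8572 = 150.010 N, and the normal force is N = mg cos 59° = 17.5 × 10 × 0.5150 = 90.125 N.
Kinetic friction acts up the slope with magnitude f = μN = 0.08 × 90.125 = 7.210 N.
Net force along the incline is 150.010 − 7.210 = 142.800 N, so a = 142.800 / 17.5 = 8.1600 m/s².

8.16 m/s²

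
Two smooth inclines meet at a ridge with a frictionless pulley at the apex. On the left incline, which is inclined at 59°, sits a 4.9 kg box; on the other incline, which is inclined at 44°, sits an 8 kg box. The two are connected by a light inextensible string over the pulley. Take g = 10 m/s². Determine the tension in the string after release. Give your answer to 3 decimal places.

Resolve each weight along its own incline: the 4.9 kg mass has component 4.9 × 10 × sin 59° = 42.001 N down its slope, and the 8 kg mass has 8 × 10 × sin 44° = 55.573 N down its slope.
The 8 kg side's 55.573 N exceeds the other side's 42.001 N, so that mass slides down and the 4.9 kg mass slides up. Taking that direction as positive, Newton's second law for the whole system gives 55.573 − 42.001 = (4.9 + 8) a, so a = 13.572 / 12.9 = 1.0521 m/s².
For the 4.9 kg mass (up-slope positive): T − 42.001 = 4.9 × 1.0521, so T = 47.156 N.

47.156 N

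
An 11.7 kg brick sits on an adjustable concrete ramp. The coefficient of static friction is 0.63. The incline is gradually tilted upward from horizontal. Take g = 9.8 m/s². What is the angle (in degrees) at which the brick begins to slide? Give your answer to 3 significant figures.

32.2°

At the threshold of sliding, static friction is at its maximum μ_s N and exactly balances the weight component along the incline: mg sin θ = μ_s mg cos θ.
Hence tan θ = μ_s = 0.63, so θ = arctan(0.63) = 32.2109°.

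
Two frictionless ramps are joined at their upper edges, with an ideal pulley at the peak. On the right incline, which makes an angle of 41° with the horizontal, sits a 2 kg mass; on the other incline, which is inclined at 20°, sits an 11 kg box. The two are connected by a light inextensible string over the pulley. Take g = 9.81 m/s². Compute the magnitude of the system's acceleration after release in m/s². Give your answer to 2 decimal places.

1.85 m/s²

Resolve each weight along its own incline: the 2 kg mass has component 2 × 9.81 × sin 41° = 12.872 N down its slope, and the 11 kg mass has 11 × 9.81 × sin 20° = 36.907 N down its slope.
The 11 kg side's 36.907 N exceeds the other side's 12.872 N, so that mass slides down and the 2 kg mass slides up. Taking that direction as positive, Newton's second law for the whole system gives 36.907 − 12.872 = (2 + 11) a, so a = 24.035 / 13 = 1.8488 m/s².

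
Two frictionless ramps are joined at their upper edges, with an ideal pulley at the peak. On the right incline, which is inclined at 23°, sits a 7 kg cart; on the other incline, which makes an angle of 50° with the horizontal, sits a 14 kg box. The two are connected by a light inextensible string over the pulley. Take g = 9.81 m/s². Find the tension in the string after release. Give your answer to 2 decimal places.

Resolve each weight along its own incline: the 7 kg mass has component 7 × 9.81 × sin 23° = 26.832 N down its slope, and the 14 kg mass has 14 × 9.81 × sin 50° = 105.209 N down its slope.
The 14 kg side's 105.209 N exceeds the other side's 26.832 N, so that mass slides down and the 7 kg mass slides up. Taking that direction as positive, Newton's second law for the whole system gives 105.209 − 26.832 = (7 + 14) a, so a = 78.377 / 21 = 3.7322 m/s².
For the 7 kg mass (up-slope positive): T − 26.832 = 7 × 3.7322, so T = 52.957 N.

52.96 N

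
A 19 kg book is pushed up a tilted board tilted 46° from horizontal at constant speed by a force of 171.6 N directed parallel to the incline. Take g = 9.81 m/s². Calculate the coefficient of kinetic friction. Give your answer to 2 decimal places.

0.29

At constant speed ΣF = 0 along the incline. The applied 171.6 N acts up the slope; the weight component mg sin 46° = 134.078 N and kinetic friction μN both act down the slope.
So 171.6 = 134.078 + μ × 129.477, giving μ = (171.6 − 134.078) / 129.477 = 0.2898.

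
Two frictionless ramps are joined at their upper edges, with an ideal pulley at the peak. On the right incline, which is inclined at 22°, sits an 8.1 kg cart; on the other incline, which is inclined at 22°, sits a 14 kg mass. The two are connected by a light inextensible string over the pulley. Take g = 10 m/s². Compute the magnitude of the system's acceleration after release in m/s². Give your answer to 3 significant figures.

1.00 m/s²

Resolve each weight along its own incline: the 8.1 kg mass has component 8.1 × 10 × sin 22° = 30.343 N down its slope, and the 14 kg mass has 14 × 10 × sin 22° = 52.445 N down its slope.
The 14 kg side's 52.445 N exceeds the other side's 30.343 N, so that mass slides down and the 8.1 kg mass slides up. Taking that direction as positive, Newton's second law for the whole system gives 52.445 − 30.343 = (8.1 + 14) a, so a = 22.102 / 22.1 = 1.0001 m/s².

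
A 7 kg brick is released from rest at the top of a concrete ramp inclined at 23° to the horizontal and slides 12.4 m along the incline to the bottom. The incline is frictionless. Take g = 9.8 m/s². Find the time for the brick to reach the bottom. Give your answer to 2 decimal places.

The weight component along the incline is mg sin 23° = 26.804 N and the normal force is N = mg cos 23° = 63.147 N.
With no friction, a = g sin 23° = 3.8292 m/s².
Starting from rest, L = ½at², so t = √(2L/a) = √(2 × 12.4 / 3.8292) = 2.5449 s.

2.54 s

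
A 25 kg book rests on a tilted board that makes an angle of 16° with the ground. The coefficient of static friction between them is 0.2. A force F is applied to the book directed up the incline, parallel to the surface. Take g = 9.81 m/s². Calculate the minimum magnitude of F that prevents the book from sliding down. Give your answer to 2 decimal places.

20.45 N

The normal force is N = mg cos 16° = 235.749 N. With F at its minimum the book is on the verge of sliding down, so static friction is at its maximum μ_s N = 0.2 × 235.749 = 47.150 N and acts up the slope.
Equilibrium along the incline: F + μ_s N = mg sin 16°, so F = 67.600 − 47.150 = 20.450 N.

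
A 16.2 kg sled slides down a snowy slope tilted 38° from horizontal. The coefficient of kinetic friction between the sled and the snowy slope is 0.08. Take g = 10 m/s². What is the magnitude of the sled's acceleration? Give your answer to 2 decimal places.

5.53 m/s²

Resolving the weight along the incline: the component pulling the sled down the slope is mg sin 38° = 16.2 × 10 × 0.6157 = 99.743 N, and the normal force is N = mg cos 38° = 16.2 × 10 × 0.7880 = 127.656 N.
Kinetic friction acts up the slope with magnitude f = μN = 0.08 × 127.656 = 10.212 N.
Net force along the incline is 99.743 − 10.212 = 89.531 N, so a = 89.531 / 16.2 = 5.5266 m/s².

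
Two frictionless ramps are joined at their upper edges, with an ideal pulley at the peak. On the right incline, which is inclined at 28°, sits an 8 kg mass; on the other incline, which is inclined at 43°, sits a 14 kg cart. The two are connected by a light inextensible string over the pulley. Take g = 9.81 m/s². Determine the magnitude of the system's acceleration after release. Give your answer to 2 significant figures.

Resolve each weight along its own incline: the 8 kg mass has component 8 × 9.81 × sin 28° = 36.844 N down its slope, and the 14 kg mass has 14 × 9.81 × sin 43° = 93.666 N down its slope.
The 14 kg side's 93.666 N exceeds the other side's 36.844 N, so that mass slides down and the 8 kg mass slides up. Taking that direction as positive, Newton's second law for the whole system gives 93.666 − 36.844 = (8 + 14) a, so a = 56.822 / 22 = 2.5828 m/s².

2.6 m/s²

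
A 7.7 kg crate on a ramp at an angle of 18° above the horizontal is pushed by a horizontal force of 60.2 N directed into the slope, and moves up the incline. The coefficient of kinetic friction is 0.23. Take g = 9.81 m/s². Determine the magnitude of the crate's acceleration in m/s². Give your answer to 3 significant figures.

1.70 m/s²

The horizontal push has components F cos 18° = 60.2 × 0.9511 = 57.256 N up the incline and F sin 18° = 60.2 × 0.3090 = 18.602 N pressing into the surface.
The normal force is therefore N = mg cos 18° + F sin 18° = 71.843 + 18.602 = 90.445 N, and kinetic friction down the slope is μN = 0.23 × 90.445 = 20.802 N.
Along the incline: F cos 18° − mg sin 18° − μN = ma, so 57.256 − 23.341 − 20.802 = 7.7 a, giving a = 1.7030 m/s².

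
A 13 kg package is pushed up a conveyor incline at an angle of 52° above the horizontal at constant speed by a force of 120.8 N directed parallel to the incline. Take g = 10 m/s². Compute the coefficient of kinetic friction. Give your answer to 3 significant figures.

0.229

At constant speed ΣF = 0 along the incline. The applied 120.8 N acts up the slope; the weight component mg sin 52° = 102.441 N and kinetic friction μN both act down the slope.
So 120.8 = 102.441 + μ × 80.036, giving μ = (120.8 − 102.441) / 80.036 = 0.2294.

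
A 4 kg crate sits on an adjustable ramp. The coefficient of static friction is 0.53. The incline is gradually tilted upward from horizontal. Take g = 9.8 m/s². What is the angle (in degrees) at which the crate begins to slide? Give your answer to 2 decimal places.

27.92°

At the threshold of sliding, static friction is at its maximum μ_s N and exactly balances the weight component along the incline: mg sin θ = μ_s mg cos θ.
Hence tan θ = μ_s = 0.53, so θ = arctan(0.53) = 27.9236°.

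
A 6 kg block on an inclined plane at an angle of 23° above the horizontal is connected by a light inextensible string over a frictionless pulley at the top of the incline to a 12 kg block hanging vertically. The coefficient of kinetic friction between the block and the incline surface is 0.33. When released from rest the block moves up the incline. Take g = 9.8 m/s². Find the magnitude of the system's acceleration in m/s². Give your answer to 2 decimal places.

For the block on the incline: the weight component along the slope is m₁g sin 23° = 6 × 9.8 × 0.3907 = 22.973 N and the normal force is N = m₁g cos 23° = 54.126 N.
Kinetic friction opposes the block's motion up the incline: f = μN = 0.33 × 54.126 = 17.862 N acting down the slope.
Newton's second law for the block (up-slope positive): T − 22.973 − 17.862 = 6 a. For the hanging block (downward positive): 12 × 9.8 − T = 12 a.
Adding the two equations eliminates T: 76.765 = 18 a, so a = 4.2647 m/s².

4.26 m/s²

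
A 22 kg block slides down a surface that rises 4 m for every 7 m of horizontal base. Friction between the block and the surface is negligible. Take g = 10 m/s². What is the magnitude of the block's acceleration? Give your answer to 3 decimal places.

4.961 m/s²

Resolving the weight along the incline: the component pulling the block down the slope is mg sin 29.74° = 22 × 10 × 0.4961 = 109.142 N, and the normal force is N = mg cos 29.74° = 22 × 10 × 0.8682 = 191.004 N.
With no friction the net force along the incline is 109.142 N, so a = g sin 29.74° = 109.142 / 22 = 4.9610 m/s².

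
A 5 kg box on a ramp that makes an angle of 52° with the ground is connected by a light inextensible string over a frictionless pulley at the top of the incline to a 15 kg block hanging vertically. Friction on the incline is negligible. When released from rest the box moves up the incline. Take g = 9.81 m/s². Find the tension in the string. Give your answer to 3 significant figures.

For the box on the incline: the weight component along the slope is m₁g sin 52° = 5 × 9.81 × 0.7880 = 38.651 N and the normal force is N = m₁g cos 52° = 30.198 N.
Newton's second law for the box (up-slope positive): T − 38.651 = 5 a. For the hanging block (downward positive): 15 × 9.81 − T = 15 a.
Adding the two equations eliminates T: 108.499 = 20 a, so a = 5.4249 m/s².
Then from the hanging block's equation, T = 15 × (9.81 − 5.4249) = 65.777 N.

65.8 N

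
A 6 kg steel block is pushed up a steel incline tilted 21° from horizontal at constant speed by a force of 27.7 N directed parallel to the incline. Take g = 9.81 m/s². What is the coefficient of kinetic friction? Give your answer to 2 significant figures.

At constant speed ΣF = 0 along the incline. The applied 27.7 N acts up the slope; the weight component mg sin 21° = 21.094 N and kinetic friction μN both act down the slope.
So 27.7 = 21.094 + μ × 54.951, giving μ = (27.7 − 21.094) / 54.951 = 0.1202.

0.12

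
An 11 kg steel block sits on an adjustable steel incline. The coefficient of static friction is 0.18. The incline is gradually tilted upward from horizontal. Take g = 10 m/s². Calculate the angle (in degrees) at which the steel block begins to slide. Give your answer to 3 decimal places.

At the threshold of sliding, static friction is at its maximum μ_s N and exactly balances the weight component along the incline: mg sin θ = μ_s mg cos θ.
Hence tan θ = μ_s = 0.18, so θ = arctan(0.18) = 10.2040°.

10.204°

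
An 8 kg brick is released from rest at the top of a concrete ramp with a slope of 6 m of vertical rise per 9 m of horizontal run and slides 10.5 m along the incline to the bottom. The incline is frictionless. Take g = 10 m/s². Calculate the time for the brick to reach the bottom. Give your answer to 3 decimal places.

1.946 s

The weight component along the incline is mg sin 33.69° = 44.376 N and the normal force is N = mg cos 33.69° = 66.564 N.
With no friction, a = g sin 33.69° = 5.5470 m/s².
Starting from rest, L = ½at², so t = √(2L/a) = √(2 × 10.5 / 5.5470) = 1.9457 s.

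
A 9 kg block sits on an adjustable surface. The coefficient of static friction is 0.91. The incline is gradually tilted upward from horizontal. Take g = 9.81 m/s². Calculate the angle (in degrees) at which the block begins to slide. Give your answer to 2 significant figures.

At the threshold of sliding, static friction is at its maximum μ_s N and exactly balances the weight component along the incline: mg sin θ = μ_s mg cos θ.
Hence tan θ = μ_s = 0.91, so θ = arctan(0.91) = 42.3022°.

42°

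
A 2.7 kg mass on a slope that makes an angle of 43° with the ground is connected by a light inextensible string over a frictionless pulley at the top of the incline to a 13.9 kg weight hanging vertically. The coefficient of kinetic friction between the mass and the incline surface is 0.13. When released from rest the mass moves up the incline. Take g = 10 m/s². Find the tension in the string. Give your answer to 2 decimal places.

For the mass on the incline: the weight component along the slope is m₁g sin 43° = 2.7 × 10 × 0.6820 = 18.414 N and the normal force is N = m₁g cos 43° = 19.747 N.
Kinetic friction opposes the mass's motion up the incline: f = μN = 0.13 × 19.747 = 2.567 N acting down the slope.
Newton's second law for the mass (up-slope positive): T − 18.414 − 2.567 = 2.7 a. For the hanging weight (downward positive): 13.9 × 10 − T = 13.9 a.
Adding the two equations eliminates T: 118.019 = 16.6 a, so a = 7.1096 m/s².
Then from the hanging weight's equation, T = 13.9 × (10 − 7.1096) = 40.177 N.

40.18 N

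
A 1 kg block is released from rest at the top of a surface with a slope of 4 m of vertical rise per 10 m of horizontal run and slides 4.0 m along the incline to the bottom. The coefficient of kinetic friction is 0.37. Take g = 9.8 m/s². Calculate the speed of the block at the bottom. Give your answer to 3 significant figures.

1.48 m/s

The weight component along the incline is mg sin 21.80° = 3.640 N and the normal force is N = mg cos 21.80° = 9.099 N.
Friction up the slope is f = μN = 0.37 × 9.099 = 3.367 N, so the net downslope force is 3.640 − 3.367 = 0.273 N and a = 0.273 / 1 = 0.2730 m/s².
Starting from rest over a distance of 4.0 m, v² = 2aL = 2 × 0.2730 × 4.0 = 2.1840, so v = 1.4778 m/s.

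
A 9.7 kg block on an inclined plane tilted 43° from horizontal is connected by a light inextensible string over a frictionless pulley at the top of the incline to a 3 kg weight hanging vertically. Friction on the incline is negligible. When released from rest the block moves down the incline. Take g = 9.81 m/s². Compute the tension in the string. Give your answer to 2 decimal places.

For the block on the incline: the weight component along the slope is m₁g sin 43° = 9.7 × 9.81 × 0.6820 = 64.897 N and the normal force is N = m₁g cos 43° = 69.593 N.
Newton's second law for the block (down-slope positive): 64.897 − T = 9.7 a. For the hanging weight (upward positive): T − 3 × 9.81 = 3 a.
Adding the two equations eliminates T: 35.467 = 12.7 a, so a = 2.7927 m/s².
Then from the hanging weight's equation, T = 3 × (9.81 + 2.7927) = 37.808 N.

37.81 N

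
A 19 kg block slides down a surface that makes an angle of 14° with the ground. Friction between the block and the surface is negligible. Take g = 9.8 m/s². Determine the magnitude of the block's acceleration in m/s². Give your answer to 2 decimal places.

2.37 m/s²

Resolving the weight along the incline: the component pulling the block down the slope is mg sin 14° = 19 × 9.8 × 0.2419 = 45.042 N, and the normal force is N = mg cos 14° = 19 × 9.8 × 0.9703 = 180.670 N.
With no friction the net force along the incline is 45.042 N, so a = g sin 14° = 45.042 / 19 = 2.3706 m/s².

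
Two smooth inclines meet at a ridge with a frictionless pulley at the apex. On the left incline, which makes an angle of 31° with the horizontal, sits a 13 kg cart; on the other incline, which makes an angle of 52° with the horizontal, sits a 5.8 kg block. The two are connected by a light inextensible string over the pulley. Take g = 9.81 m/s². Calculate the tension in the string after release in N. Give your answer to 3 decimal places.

51.268 N

Resolve each weight along its own incline: the 13 kg mass has component 13 × 9.81 × sin 31° = 65.683 N down its slope, and the 5.8 kg mass has 5.8 × 9.81 × sin 52° = 44.836 N down its slope.
The 13 kg side's 65.683 N exceeds the other side's 44.836 N, so that mass slides down and the 5.8 kg mass slides up. Taking that direction as positive, Newton's second law for the whole system gives 65.683 − 44.836 = (13 + 5.8) a, so a = 20.847 / 18.8 = 1.1089 m/s².
For the 5.8 kg mass (up-slope positive): T − 44.836 = 5.8 × 1.1089, so T = 51.268 N.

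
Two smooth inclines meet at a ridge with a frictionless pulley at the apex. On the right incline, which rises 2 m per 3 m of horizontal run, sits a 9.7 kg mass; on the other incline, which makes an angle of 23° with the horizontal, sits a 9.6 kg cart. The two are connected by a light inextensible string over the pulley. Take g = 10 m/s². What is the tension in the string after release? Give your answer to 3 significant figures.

Resolve each weight along its own incline: the 9.7 kg mass has component 9.7 × 10 × sin 33.69° = 53.806 N down its slope, and the 9.6 kg mass has 9.6 × 10 × sin 23° = 37.510 N down its slope.
The 9.7 kg side's 53.806 N exceeds the other side's 37.510 N, so that mass slides down and the 9.6 kg mass slides up. Taking that direction as positive, Newton's second law for the whole system gives 53.806 − 37.510 = (9.7 + 9.6) a, so a = 16.296 / 19.3 = 0.8444 m/s².
For the 9.6 kg mass (up-slope positive): T − 37.510 = 9.6 × 0.8444, so T = 45.616 N.

45.6 N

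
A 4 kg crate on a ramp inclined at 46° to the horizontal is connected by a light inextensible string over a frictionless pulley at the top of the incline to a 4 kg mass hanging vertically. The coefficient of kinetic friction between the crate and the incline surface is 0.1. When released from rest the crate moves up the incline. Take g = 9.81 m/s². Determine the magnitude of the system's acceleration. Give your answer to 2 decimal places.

For the crate on the incline: the weight component along the slope is m₁g sin 46° = 4 × 9.81 × 0.7193 = 28.225 N and the normal force is N = m₁g cos 46° = 27.258 N.
Kinetic friction opposes the crate's motion up the incline: f = μN = 0.1 × 27.258 = 2.726 N acting down the slope.
Newton's second law for the crate (up-slope positive): T − 28.225 − 2.726 = 4 a. For the hanging mass (downward positive): 4 × 9.81 − T = 4 a.
Adding the two equations eliminates T: 8.289 = 8 a, so a = 1.0361 m/s².

1.04 m/s²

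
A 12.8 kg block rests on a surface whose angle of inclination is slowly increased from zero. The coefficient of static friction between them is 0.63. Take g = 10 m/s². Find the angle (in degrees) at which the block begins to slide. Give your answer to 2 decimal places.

At the threshold of sliding, static friction is at its maximum μ_s N and exactly balances the weight component along the incline: mg sin θ = μ_s mg cos θ.
Hence tan θ = μ_s = 0.63, so θ = arctan(0.63) = 32.2109°.

32.21°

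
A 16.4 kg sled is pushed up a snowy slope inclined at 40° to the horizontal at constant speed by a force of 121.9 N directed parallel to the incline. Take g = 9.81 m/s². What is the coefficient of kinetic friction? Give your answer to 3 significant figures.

0.150

At constant speed ΣF = 0 along the incline. The applied 121.9 N acts up the slope; the weight component mg sin 40° = 103.414 N and kinetic friction μN both act down the slope.
So 121.9 = 103.414 + μ × 123.244, giving μ = (121.9 − 103.414) / 123.244 = 0.1500.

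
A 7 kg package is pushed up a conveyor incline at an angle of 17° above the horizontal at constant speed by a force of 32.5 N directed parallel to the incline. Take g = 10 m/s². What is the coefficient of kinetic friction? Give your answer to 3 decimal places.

At constant speed ΣF = 0 along the incline. The applied 32.5 N acts up the slope; the weight component mg sin 17° = 20.466 N and kinetic friction μN both act down the slope.
So 32.5 = 20.466 + μ × 66.941, giving μ = (32.5 − 20.466) / 66.941 = 0.1798.

0.180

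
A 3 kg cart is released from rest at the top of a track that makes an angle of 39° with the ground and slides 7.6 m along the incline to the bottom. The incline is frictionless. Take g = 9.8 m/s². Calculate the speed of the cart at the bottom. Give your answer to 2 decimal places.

9.68 m/s

The weight component along the incline is mg sin 39° = 18.502 N and the normal force is N = mg cos 39° = 22.848 N.
With no friction, a = g sin 39° = 6.1673 m/s².
Starting from rest over a distance of 7.6 m, v² = 2aL = 2 × 6.1673 × 7.6 = 93.7430, so v = 9.6821 m/s.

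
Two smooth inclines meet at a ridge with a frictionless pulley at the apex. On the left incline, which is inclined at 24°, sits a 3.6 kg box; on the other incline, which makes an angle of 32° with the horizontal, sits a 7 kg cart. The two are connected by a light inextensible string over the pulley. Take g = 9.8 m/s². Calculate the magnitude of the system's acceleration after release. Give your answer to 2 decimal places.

Resolve each weight along its own incline: the 3.6 kg mass has component 3.6 × 9.8 × sin 24° = 14.350 N down its slope, and the 7 kg mass has 7 × 9.8 × sin 32° = 36.352 N down its slope.
The 7 kg side's 36.352 N exceeds the other side's 14.350 N, so that mass slides down and the 3.6 kg mass slides up. Taking that direction as positive, Newton's second law for the whole system gives 36.352 − 14.350 = (3.6 + 7) a, so a = 22.002 / 10.6 = 2.0757 m/s².

2.08 m/s²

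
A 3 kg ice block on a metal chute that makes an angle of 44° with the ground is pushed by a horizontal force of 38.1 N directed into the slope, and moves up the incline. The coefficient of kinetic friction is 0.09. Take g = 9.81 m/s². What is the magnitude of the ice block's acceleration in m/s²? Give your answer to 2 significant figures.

0.89 m/s²

The horizontal push has components F cos 44° = 38.1 × 0.7193 = 27.405 N up the incline and F sin 44° = 38.1 × 0.6947 = 26.468 N pressing into the surface.
The normal force is therefore N = mg cos 44° + F sin 44° = 21.169 + 26.468 = 47.637 N, and kinetic friction down the slope is μN = 0.09 × 47.637 = 4.287 N.
Along the incline: F cos 44° − mg sin 44° − μN = ma, so 27.405 − 20.445 − 4.287 = 3 a, giving a = 0.8910 m/s².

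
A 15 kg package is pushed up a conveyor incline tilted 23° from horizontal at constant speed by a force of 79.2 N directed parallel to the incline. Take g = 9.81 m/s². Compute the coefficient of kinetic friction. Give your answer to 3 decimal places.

At constant speed ΣF = 0 along the incline. The applied 79.2 N acts up the slope; the weight component mg sin 23° = 57.496 N and kinetic friction μN both act down the slope.
So 79.2 = 57.496 + μ × 135.452, giving μ = (79.2 − 57.496) / 135.452 = 0.1602.

0.160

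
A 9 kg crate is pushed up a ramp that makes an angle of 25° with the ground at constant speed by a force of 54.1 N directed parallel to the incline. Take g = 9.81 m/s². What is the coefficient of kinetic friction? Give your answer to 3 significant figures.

At constant speed ΣF = 0 along the incline. The applied 54.1 N acts up the slope; the weight component mg sin 25° = 37.313 N and kinetic friction μN both act down the slope.
So 54.1 = 37.313 + μ × 80.018, giving μ = (54.1 − 37.313) / 80.018 = 0.2098.

0.210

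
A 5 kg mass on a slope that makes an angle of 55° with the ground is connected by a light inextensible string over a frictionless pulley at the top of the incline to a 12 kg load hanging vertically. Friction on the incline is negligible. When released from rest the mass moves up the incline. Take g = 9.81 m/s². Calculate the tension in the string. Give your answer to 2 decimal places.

For the mass on the incline: the weight component along the slope is m₁g sin 55° = 5 × 9.81 × 0.8192 = 40.182 N and the normal force is N = m₁g cos 55° = 28.134 N.
Newton's second law for the mass (up-slope positive): T − 40.182 = 5 a. For the hanging load (downward positive): 12 × 9.81 − T = 12 a.
Adding the two equations eliminates T: 77.538 = 17 a, so a = 4.5611 m/s².
Then from the hanging load's equation, T = 12 × (9.81 − 4.5611) = 62.987 N.

62.99 N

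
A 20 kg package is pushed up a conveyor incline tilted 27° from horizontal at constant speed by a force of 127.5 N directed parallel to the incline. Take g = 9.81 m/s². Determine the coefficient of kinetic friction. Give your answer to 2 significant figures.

0.22

At constant speed ΣF = 0 along the incline. The applied 127.5 N acts up the slope; the weight component mg sin 27° = 89.073 N and kinetic friction μN both act down the slope.
So 127.5 = 89.073 + μ × 174.815, giving μ = (127.5 − 89.073) / 174.815 = 0.2198.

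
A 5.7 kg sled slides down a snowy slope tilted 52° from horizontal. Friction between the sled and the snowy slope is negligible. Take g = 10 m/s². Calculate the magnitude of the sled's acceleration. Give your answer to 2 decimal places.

Resolving the weight along the incline: the component pulling the sled down the slope is mg sin 52° = 5.7 × 10 × 0.7880 = 44.916 N, and the normal force is N = mg cos 52° = 5.7 × 10 × 0.6157 = 35.095 N.
With no friction the net force along the incline is 44.916 N, so a = g sin 52° = 44.916 / 5.7 = 7.8800 m/s².

7.88 m/s²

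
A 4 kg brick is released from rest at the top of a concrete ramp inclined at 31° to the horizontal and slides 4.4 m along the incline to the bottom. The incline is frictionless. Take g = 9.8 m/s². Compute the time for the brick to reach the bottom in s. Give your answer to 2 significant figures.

The weight component along the incline is mg sin 31° = 20.189 N and the normal force is N = mg cos 31° = 33.601 N.
With no friction, a = g sin 31° = 5.0474 m/s².
Starting from rest, L = ½at², so t = √(2L/a) = √(2 × 4.4 / 5.0474) = 1.3204 s.

1.3 s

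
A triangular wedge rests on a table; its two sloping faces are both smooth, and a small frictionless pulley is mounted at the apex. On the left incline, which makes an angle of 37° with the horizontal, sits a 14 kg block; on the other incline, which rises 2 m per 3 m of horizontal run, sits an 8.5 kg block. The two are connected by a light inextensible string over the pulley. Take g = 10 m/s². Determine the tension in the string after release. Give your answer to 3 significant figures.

61.2 N

Resolve each weight along its own incline: the 14 kg mass has component 14 × 10 × sin 37° = 84.254 N down its slope, and the 8.5 kg mass has 8.5 × 10 × sin 33.69° = 47.150 N down its slope.
The 14 kg side's 84.254 N exceeds the other side's 47.150 N, so that mass slides down and the 8.5 kg mass slides up. Taking that direction as positive, Newton's second law for the whole system gives 84.254 − 47.150 = (14 + 8.5) a, so a = 37.104 / 22.5 = 1.6491 m/s².
For the 8.5 kg mass (up-slope positive): T − 47.150 = 8.5 × 1.6491, so T = 61.167 N.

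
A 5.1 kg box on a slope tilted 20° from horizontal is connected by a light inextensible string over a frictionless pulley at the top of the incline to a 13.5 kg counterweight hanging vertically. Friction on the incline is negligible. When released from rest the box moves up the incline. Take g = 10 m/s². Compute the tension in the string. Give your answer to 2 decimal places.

49.68 N

For the box on the incline: the weight component along the slope is m₁g sin 20° = 5.1 × 10 × 0.3420 = 17.442 N and the normal force is N = m₁g cos 20° = 47.924 N.
Newton's second law for the box (up-slope positive): T − 17.442 = 5.1 a. For the hanging counterweight (downward positive): 13.5 × 10 − T = 13.5 a.
Adding the two equations eliminates T: 117.558 = 18.6 a, so a = 6.3203 m/s².
Then from the hanging counterweight's equation, T = 13.5 × (10 − 6.3203) = 49.676 N.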